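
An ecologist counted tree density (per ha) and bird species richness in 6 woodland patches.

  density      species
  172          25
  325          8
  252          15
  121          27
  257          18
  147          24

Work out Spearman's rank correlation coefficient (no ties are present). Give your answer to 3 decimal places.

Rank density: 3, 6, 4, 1, 5, 2
Rank species: 5, 1, 2, 6, 3, 4
d = rank(density) − rank(species): -2, 5, 2, -5, 2, -2; Σd² = 66
ρ = 1 − 6Σd² / [n(n²−1)] = 1 − 6×66 / (6×35) = 1 − 396/210 ≈ -0.886

-0.886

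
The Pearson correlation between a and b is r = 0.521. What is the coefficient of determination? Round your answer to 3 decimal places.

0.271

r² = (0.521)² = 0.271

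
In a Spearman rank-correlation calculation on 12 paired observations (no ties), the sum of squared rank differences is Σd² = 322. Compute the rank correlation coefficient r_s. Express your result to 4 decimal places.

-0.1259

ρ = 1 − 6Σd² / [n(n²−1)] = 1 − 6×322 / (12×143)
  = 1 − 1932/1716 = 1 − 1.12587 ≈ -0.1259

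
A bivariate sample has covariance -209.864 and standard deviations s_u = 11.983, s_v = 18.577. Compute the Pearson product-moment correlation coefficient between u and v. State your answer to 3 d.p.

-0.943

r = Cov(u,v) / (s_u · s_v) = -209.864 / (11.983 × 18.577)
  = -209.864 / 222.6082 ≈ -0.943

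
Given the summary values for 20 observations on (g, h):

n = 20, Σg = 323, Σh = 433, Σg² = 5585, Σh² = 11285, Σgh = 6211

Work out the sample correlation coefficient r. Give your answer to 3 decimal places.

-0.932

r = (nΣgh − ΣgΣh) / √[(nΣg² − (Σg)²)(nΣh² − (Σh)²)]
Numerator: 20×6211 − 323×433 = -15639
Denominator: √[(111700 − 104329)(225700 − 187489)] = √[7371 × 38211] = 16782.5290
r = -15639 / 16782.5290 ≈ -0.932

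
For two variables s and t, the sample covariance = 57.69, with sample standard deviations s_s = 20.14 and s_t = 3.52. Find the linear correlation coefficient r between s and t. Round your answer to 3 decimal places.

0.814

r = Cov(s,t) / (s_s · s_t) = 57.69 / (20.14 × 3.52)
  = 57.69 / 70.8928 ≈ 0.814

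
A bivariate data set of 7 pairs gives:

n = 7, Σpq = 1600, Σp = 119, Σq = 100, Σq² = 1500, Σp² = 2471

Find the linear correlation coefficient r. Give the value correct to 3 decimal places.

r = (nΣpq − ΣpΣq) / √[(nΣp² − (Σp)²)(nΣq² − (Σq)²)]
Numerator: 7×1600 − 119×100 = -700
Denominator: √[(17297 − 14161)(10500 − 10000)] = √[3136 × 500] = 1252.1981
r = -700 / 1252.1981 ≈ -0.559

-0.559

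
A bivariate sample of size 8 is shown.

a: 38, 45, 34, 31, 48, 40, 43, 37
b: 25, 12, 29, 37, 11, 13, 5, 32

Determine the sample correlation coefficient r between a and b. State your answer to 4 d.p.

n = 8, Σa = 316, Σb = 164, Σa² = 12708, Σb² = 4318, Σab = 6070
nΣab − ΣaΣb = 48560 − 51824 = -3264
nΣa² − (Σa)² = 101664 − 99856 = 1808; nΣb² − (Σb)² = 34544 − 26896 = 7648
r = -3264 / √(1808 × 7648) = -3264 / 3718.5460 ≈ -0.8778

-0.8778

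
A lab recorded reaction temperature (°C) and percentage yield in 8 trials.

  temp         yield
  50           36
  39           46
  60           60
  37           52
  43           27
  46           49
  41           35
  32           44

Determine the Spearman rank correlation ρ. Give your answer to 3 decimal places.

0.119

Rank temp: 7, 3, 8, 2, 5, 6, 4, 1
Rank yield: 3, 5, 8, 7, 1, 6, 2, 4
d = rank(temp) − rank(yield): 4, -2, 0, -5, 4, 0, 2, -3; Σd² = 74
ρ = 1 − 6Σd² / [n(n²−1)] = 1 − 6×74 / (8×63) = 1 − 444/504 ≈ 0.119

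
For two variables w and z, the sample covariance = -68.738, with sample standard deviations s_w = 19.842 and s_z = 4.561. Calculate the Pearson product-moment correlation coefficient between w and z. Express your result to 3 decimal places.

-0.760

r = Cov(w,z) / (s_w · s_z) = -68.738 / (19.842 × 4.561)
  = -68.738 / 90.4994 ≈ -0.760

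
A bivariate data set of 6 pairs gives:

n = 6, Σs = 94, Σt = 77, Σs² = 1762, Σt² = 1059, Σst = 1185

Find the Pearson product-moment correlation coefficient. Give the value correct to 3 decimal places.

r = (nΣst − ΣsΣt) / √[(nΣs² − (Σs)²)(nΣt² − (Σt)²)]
Numerator: 6×1185 − 94×77 = -128
Denominator: √[(10572 − 8836)(6354 − 5929)] = √[1736 × 425] = 858.9529
r = -128 / 858.9529 ≈ -0.149

-0.149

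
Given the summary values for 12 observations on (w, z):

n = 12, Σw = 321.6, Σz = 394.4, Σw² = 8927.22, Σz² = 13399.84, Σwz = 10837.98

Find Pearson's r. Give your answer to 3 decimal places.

r = (nΣwz − ΣwΣz) / √[(nΣw² − (Σw)²)(nΣz² − (Σz)²)]
Numerator: 12×10837.98 − 321.6×394.4 = 3216.72
Denominator: √[(107126.64 − 103426.56)(160798.08 − 155551.36)] = √[3700.08 × 5246.72] = 4406.0508
r = 3216.72 / 4406.0508 ≈ 0.730

0.730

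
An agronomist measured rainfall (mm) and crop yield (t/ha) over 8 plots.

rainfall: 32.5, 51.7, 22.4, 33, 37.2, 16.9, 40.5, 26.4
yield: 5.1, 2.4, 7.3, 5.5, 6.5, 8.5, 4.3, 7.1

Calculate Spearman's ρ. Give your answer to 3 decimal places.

-0.905

Rank rainfall: 4, 8, 2, 5, 6, 1, 7, 3
Rank yield: 3, 1, 7, 4, 5, 8, 2, 6
d = rank(rainfall) − rank(yield): 1, 7, -5, 1, 1, -7, 5, -3; Σd² = 160
ρ = 1 − 6Σd² / [n(n²−1)] = 1 − 6×160 / (8×63) = 1 − 960/504 ≈ -0.905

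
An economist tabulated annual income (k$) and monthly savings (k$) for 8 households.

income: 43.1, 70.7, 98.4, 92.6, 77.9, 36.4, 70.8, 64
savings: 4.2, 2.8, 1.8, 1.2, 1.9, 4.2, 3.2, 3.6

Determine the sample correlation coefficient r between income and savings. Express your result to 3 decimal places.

-0.933

n = 8, Σx = 553.9, Σy = 22.9, Σx² = 41615.43, Σy² = 74.61, Σxy = 1425.07
nΣxy − ΣxΣy = 11400.56 − 12684.31 = -1283.75
nΣx² − (Σx)² = 332923.44 − 306805.21 = 26118.23; nΣy² − (Σy)² = 596.88 − 524.41 = 72.47
r = -1283.75 / √(26118.23 × 72.47) = -1283.75 / 1375.7864 ≈ -0.933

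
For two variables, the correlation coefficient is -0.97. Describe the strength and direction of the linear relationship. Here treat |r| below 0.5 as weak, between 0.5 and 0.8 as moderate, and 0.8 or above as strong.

r = -0.97 < 0 so the relationship is negative.
|r| = 0.97, which falls in the strong range.

strong negative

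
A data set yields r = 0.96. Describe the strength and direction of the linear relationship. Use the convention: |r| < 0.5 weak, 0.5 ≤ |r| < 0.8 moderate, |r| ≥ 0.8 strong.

strong positive

r = 0.96 > 0 so the relationship is positive.
|r| = 0.96, which falls in the strong range.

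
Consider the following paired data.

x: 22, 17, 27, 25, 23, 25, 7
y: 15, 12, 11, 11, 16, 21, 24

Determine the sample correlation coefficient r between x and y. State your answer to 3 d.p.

-0.605

n = 7, Σx = 146, Σy = 110, Σx² = 3330, Σy² = 1884, Σxy = 2167
nΣxy − ΣxΣy = 15169 − 16060 = -891
nΣx² − (Σx)² = 23310 − 21316 = 1994; nΣy² − (Σy)² = 13188 − 12100 = 1088
r = -891 / √(1994 × 1088) = -891 / 1472.9128 ≈ -0.605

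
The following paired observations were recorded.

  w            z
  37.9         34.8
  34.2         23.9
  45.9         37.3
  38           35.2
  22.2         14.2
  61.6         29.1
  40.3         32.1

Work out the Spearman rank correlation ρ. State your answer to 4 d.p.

0.5357

Rank w: 3, 2, 6, 4, 1, 7, 5
Rank z: 5, 2, 7, 6, 1, 3, 4
d = rank(w) − rank(z): -2, 0, -1, -2, 0, 4, 1; Σd² = 26
ρ = 1 − 6Σd² / [n(n²−1)] = 1 − 6×26 / (7×48) = 1 − 156/336 ≈ 0.5357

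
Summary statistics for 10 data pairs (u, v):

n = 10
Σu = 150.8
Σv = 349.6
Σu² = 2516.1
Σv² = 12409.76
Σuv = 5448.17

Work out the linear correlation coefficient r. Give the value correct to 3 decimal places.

r = (nΣuv − ΣuΣv) / √[(nΣu² − (Σu)²)(nΣv² − (Σv)²)]
Numerator: 10×5448.17 − 150.8×349.6 = 1762.02
Denominator: √[(25161 − 22740.64)(124097.6 − 122220.16)] = √[2420.36 × 1877.44] = 2131.6849
r = 1762.02 / 2131.6849 ≈ 0.827

0.827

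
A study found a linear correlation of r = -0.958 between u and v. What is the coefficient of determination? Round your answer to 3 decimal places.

0.918

r² = (-0.958)² = 0.918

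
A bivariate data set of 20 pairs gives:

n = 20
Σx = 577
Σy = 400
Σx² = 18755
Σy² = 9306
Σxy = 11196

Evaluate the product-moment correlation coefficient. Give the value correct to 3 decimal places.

-0.207

r = (nΣxy − ΣxΣy) / √[(nΣx² − (Σx)²)(nΣy² − (Σy)²)]
Numerator: 20×11196 − 577×400 = -6880
Denominator: √[(375100 − 332929)(186120 − 160000)] = √[42171 × 26120] = 33188.9518
r = -6880 / 33188.9518 ≈ -0.207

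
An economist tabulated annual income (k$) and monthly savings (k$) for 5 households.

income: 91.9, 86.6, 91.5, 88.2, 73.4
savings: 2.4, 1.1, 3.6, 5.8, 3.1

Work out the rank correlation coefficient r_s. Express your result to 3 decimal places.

Rank income: 5, 2, 4, 3, 1
Rank savings: 2, 1, 4, 5, 3
d = rank(income) − rank(savings): 3, 1, 0, -2, -2; Σd² = 18
ρ = 1 − 6Σd² / [n(n²−1)] = 1 − 6×18 / (5×24) = 1 − 108/120 ≈ 0.100

0.100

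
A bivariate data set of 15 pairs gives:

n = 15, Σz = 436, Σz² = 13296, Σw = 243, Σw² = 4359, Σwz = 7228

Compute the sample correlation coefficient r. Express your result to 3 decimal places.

0.321

r = (nΣwz − ΣwΣz) / √[(nΣw² − (Σw)²)(nΣz² − (Σz)²)]
Numerator: 15×7228 − 243×436 = 2472
Denominator: √[(65385 − 59049)(199440 − 190096)] = √[6336 × 9344] = 7694.3865
r = 2472 / 7694.3865 ≈ 0.321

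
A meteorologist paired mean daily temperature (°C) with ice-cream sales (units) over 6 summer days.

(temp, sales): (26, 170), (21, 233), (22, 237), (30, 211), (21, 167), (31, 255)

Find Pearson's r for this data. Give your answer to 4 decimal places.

0.2792

n = 6, Σx = 151, Σy = 1273, Σx² = 3903, Σy² = 276793, Σxy = 32269
nΣxy − ΣxΣy = 193614 − 192223 = 1391
nΣx² − (Σx)² = 23418 − 22801 = 617; nΣy² − (Σy)² = 1660758 − 1620529 = 40229
r = 1391 / √(617 × 40229) = 1391 / 4982.0972 ≈ 0.2792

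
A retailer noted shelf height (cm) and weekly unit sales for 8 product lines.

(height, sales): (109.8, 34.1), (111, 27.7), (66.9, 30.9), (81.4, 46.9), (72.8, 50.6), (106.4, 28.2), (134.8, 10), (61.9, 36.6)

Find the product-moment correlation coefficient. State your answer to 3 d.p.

-0.735

n = 8, Σx = 745, Σy = 265, Σx² = 74102.06, Σy² = 9879.68, Σxy = 23001.45
nΣxy − ΣxΣy = 184011.6 − 197425 = -13413.4
nΣx² − (Σx)² = 592816.48 − 555025 = 37791.48; nΣy² − (Σy)² = 79037.44 − 70225 = 8812.44
r = -13413.4 / √(37791.48 × 8812.44) = -13413.4 / 18249.2507 ≈ -0.735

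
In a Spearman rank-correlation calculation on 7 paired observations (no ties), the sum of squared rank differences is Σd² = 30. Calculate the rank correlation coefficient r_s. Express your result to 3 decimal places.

ρ = 1 − 6Σd² / [n(n²−1)] = 1 − 6×30 / (7×48)
  = 1 − 180/336 = 1 − 0.5357 ≈ 0.464

0.464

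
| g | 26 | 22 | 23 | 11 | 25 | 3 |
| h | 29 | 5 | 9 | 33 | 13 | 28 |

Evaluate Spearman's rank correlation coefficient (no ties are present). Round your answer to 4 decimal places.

-0.0857

Rank g: 6, 3, 4, 2, 5, 1
Rank h: 5, 1, 2, 6, 3, 4
d = rank(g) − rank(h): 1, 2, 2, -4, 2, -3; Σd² = 38
ρ = 1 − 6Σd² / [n(n²−1)] = 1 − 6×38 / (6×35) = 1 − 228/210 ≈ -0.0857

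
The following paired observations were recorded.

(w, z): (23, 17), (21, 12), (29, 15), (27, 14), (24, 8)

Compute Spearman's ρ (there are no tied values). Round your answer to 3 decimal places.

Rank w: 2, 1, 5, 4, 3
Rank z: 5, 2, 4, 3, 1
d = rank(w) − rank(z): -3, -1, 1, 1, 2; Σd² = 16
ρ = 1 − 6Σd² / [n(n²−1)] = 1 − 6×16 / (5×24) = 1 − 96/120 ≈ 0.200

0.200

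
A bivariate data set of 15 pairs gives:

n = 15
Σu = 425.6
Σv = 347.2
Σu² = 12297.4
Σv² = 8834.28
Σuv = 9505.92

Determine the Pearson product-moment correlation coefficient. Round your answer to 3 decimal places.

-0.821

r = (nΣuv − ΣuΣv) / √[(nΣu² − (Σu)²)(nΣv² − (Σv)²)]
Numerator: 15×9505.92 − 425.6×347.2 = -5179.52
Denominator: √[(184461 − 181135.36)(132514.2 − 120547.84)] = √[3325.64 × 11966.36] = 6308.3917
r = -5179.52 / 6308.3917 ≈ -0.821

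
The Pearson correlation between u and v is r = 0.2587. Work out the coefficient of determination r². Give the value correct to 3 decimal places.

0.067

r² = (0.2587)² = 0.067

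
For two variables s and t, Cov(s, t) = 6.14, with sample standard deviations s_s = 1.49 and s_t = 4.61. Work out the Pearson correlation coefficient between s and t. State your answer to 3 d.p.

r = Cov(s,t) / (s_s · s_t) = 6.14 / (1.49 × 4.61)
  = 6.14 / 6.8689 ≈ 0.894

0.894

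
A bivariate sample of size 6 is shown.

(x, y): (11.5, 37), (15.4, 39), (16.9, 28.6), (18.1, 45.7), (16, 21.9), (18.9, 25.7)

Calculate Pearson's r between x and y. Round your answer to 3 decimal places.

n = 6, Σx = 96.8, Σy = 197.9, Σx² = 1595.84, Σy² = 6936.55, Σxy = 3172.74
nΣxy − ΣxΣy = 19036.44 − 19156.72 = -120.28
nΣx² − (Σx)² = 9575.04 − 9370.24 = 204.8; nΣy² − (Σy)² = 41619.3 − 39164.41 = 2454.89
r = -120.28 / √(204.8 × 2454.89) = -120.28 / 709.0567 ≈ -0.170

-0.170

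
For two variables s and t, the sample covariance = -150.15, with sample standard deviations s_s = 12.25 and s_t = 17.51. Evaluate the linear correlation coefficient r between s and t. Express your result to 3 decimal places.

-0.700

r = Cov(s,t) / (s_s · s_t) = -150.15 / (12.25 × 17.51)
  = -150.15 / 214.4975 ≈ -0.700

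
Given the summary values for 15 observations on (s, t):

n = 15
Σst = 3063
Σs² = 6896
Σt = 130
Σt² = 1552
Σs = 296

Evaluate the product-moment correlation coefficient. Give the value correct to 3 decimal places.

0.743

r = (nΣst − ΣsΣt) / √[(nΣs² − (Σs)²)(nΣt² − (Σt)²)]
Numerator: 15×3063 − 296×130 = 7465
Denominator: √[(103440 − 87616)(23280 − 16900)] = √[15824 × 6380] = 10047.7420
r = 7465 / 10047.7420 ≈ 0.743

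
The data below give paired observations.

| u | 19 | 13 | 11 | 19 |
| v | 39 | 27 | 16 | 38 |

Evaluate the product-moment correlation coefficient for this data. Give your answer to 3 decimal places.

0.973

n = 4, Σu = 62, Σv = 120, Σu² = 1012, Σv² = 3950, Σuv = 1990
nΣuv − ΣuΣv = 7960 − 7440 = 520
nΣu² − (Σu)² = 4048 − 3844 = 204; nΣv² − (Σv)² = 15800 − 14400 = 1400
r = 520 / √(204 × 1400) = 520 / 534.4156 ≈ 0.973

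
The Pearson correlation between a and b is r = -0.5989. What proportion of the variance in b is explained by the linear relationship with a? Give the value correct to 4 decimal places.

r² = (-0.5989)² = 0.3587

0.3587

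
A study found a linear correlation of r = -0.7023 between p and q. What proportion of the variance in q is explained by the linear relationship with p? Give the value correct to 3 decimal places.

0.493

r² = (-0.7023)² = 0.493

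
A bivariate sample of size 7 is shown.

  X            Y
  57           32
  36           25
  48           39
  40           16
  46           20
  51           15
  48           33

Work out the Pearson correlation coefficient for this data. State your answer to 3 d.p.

n = 7, ΣX = 326, ΣY = 180, ΣX² = 15470, ΣY² = 5140, ΣXY = 8505
nΣXY − ΣXΣY = 59535 − 58680 = 855
nΣX² − (ΣX)² = 108290 − 106276 = 2014; nΣY² − (ΣY)² = 35980 − 32400 = 3580
r = 855 / √(2014 × 3580) = 855 / 2685.1667 ≈ 0.318

0.318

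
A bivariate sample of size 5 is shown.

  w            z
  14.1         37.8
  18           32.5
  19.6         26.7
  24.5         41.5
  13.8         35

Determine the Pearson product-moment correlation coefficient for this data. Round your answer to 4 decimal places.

0.1834

n = 5, Σw = 90, Σz = 173.5, Σw² = 1697.66, Σz² = 6145.23, Σwz = 3141.05
nΣwz − ΣwΣz = 15705.25 − 15615 = 90.25
nΣw² − (Σw)² = 8488.3 − 8100 = 388.3; nΣz² − (Σz)² = 30726.15 − 30102.25 = 623.9
r = 90.25 / √(388.3 × 623.9) = 90.25 / 492.1995 ≈ 0.1834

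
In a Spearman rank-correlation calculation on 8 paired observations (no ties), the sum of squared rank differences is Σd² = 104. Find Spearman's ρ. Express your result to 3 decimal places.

-0.238

ρ = 1 − 6Σd² / [n(n²−1)] = 1 − 6×104 / (8×63)
  = 1 − 624/504 = 1 − 1.2381 ≈ -0.238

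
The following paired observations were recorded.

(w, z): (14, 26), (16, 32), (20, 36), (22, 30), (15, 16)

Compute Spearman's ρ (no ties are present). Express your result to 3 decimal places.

Rank w: 1, 3, 4, 5, 2
Rank z: 2, 4, 5, 3, 1
d = rank(w) − rank(z): -1, -1, -1, 2, 1; Σd² = 8
ρ = 1 − 6Σd² / [n(n²−1)] = 1 − 6×8 / (5×24) = 1 − 48/120 ≈ 0.600

0.600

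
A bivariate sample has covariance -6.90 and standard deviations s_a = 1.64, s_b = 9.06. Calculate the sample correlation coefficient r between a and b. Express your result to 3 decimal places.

-0.464

r = Cov(a,b) / (s_a · s_b) = -6.90 / (1.64 × 9.06)
  = -6.90 / 14.8584 ≈ -0.464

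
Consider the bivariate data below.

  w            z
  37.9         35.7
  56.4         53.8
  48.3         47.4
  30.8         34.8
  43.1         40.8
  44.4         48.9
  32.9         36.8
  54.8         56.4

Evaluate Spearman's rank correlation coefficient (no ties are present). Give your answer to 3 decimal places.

0.929

Rank w: 3, 8, 6, 1, 4, 5, 2, 7
Rank z: 2, 7, 5, 1, 4, 6, 3, 8
d = rank(w) − rank(z): 1, 1, 1, 0, 0, -1, -1, -1; Σd² = 6
ρ = 1 − 6Σd² / [n(n²−1)] = 1 − 6×6 / (8×63) = 1 − 36/504 ≈ 0.929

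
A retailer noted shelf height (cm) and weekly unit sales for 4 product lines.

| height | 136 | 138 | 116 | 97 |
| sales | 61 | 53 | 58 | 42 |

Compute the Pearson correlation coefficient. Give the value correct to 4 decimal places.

0.7413

n = 4, Σx = 487, Σy = 214, Σx² = 60405, Σy² = 11658, Σxy = 26412
nΣxy − ΣxΣy = 105648 − 104218 = 1430
nΣx² − (Σx)² = 241620 − 237169 = 4451; nΣy² − (Σy)² = 46632 − 45796 = 836
r = 1430 / √(4451 × 836) = 1430 / 1928.9987 ≈ 0.7413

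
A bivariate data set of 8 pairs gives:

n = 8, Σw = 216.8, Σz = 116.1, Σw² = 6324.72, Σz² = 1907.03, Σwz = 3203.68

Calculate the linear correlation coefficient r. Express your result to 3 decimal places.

0.182

r = (nΣwz − ΣwΣz) / √[(nΣw² − (Σw)²)(nΣz² − (Σz)²)]
Numerator: 8×3203.68 − 216.8×116.1 = 458.96
Denominator: √[(50597.76 − 47002.24)(15256.24 − 13479.21)] = √[3595.52 × 1777.03] = 2527.7157
r = 458.96 / 2527.7157 ≈ 0.182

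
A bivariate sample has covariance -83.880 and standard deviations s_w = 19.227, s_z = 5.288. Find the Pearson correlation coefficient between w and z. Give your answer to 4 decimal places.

-0.8250

r = Cov(w,z) / (s_w · s_z) = -83.880 / (19.227 × 5.288)
  = -83.880 / 101.6724 ≈ -0.8250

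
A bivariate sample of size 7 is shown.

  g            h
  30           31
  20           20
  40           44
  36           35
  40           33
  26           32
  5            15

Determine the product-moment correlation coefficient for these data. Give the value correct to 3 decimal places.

0.913

n = 7, Σg = 197, Σh = 210, Σg² = 6497, Σh² = 6860, Σgh = 6577
nΣgh − ΣgΣh = 46039 − 41370 = 4669
nΣg² − (Σg)² = 45479 − 38809 = 6670; nΣh² − (Σh)² = 48020 − 44100 = 3920
r = 4669 / √(6670 × 3920) = 4669 / 5113.3551 ≈ 0.913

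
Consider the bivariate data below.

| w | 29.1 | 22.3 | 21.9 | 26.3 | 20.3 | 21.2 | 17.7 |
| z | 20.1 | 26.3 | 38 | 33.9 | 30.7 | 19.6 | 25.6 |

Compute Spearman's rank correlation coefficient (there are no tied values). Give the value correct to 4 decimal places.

Rank w: 7, 5, 4, 6, 2, 3, 1
Rank z: 2, 4, 7, 6, 5, 1, 3
d = rank(w) − rank(z): 5, 1, -3, 0, -3, 2, -2; Σd² = 52
ρ = 1 − 6Σd² / [n(n²−1)] = 1 − 6×52 / (7×48) = 1 − 312/336 ≈ 0.0714

0.0714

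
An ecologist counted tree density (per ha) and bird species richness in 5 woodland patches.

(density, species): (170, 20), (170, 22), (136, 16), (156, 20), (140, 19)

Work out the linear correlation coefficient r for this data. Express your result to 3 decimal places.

0.845

n = 5, Σx = 772, Σy = 97, Σx² = 120232, Σy² = 1901, Σxy = 15096
nΣxy − ΣxΣy = 75480 − 74884 = 596
nΣx² − (Σx)² = 601160 − 595984 = 5176; nΣy² − (Σy)² = 9505 − 9409 = 96
r = 596 / √(5176 × 96) = 596 / 704.9085 ≈ 0.845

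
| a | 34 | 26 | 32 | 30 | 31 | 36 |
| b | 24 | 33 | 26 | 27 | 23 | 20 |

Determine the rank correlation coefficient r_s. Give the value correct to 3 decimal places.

-0.829

Rank a: 5, 1, 4, 2, 3, 6
Rank b: 3, 6, 4, 5, 2, 1
d = rank(a) − rank(b): 2, -5, 0, -3, 1, 5; Σd² = 64
ρ = 1 − 6Σd² / [n(n²−1)] = 1 − 6×64 / (6×35) = 1 − 384/210 ≈ -0.829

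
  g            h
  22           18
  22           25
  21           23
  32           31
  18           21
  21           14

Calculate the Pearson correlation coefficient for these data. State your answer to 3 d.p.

0.717

n = 6, Σg = 136, Σh = 132, Σg² = 3198, Σh² = 3076, Σgh = 3093
nΣgh − ΣgΣh = 18558 − 17952 = 606
nΣg² − (Σg)² = 19188 − 18496 = 692; nΣh² − (Σh)² = 18456 − 17424 = 1032
r = 606 / √(692 × 1032) = 606 / 845.0704 ≈ 0.717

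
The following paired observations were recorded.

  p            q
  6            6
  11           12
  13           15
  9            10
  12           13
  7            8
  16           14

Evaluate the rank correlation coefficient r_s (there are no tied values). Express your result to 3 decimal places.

Rank p: 1, 4, 6, 3, 5, 2, 7
Rank q: 1, 4, 7, 3, 5, 2, 6
d = rank(p) − rank(q): 0, 0, -1, 0, 0, 0, 1; Σd² = 2
ρ = 1 − 6Σd² / [n(n²−1)] = 1 − 6×2 / (7×48) = 1 − 12/336 ≈ 0.964

0.964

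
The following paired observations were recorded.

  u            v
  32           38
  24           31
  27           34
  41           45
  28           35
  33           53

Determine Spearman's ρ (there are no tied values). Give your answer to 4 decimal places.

Rank u: 4, 1, 2, 6, 3, 5
Rank v: 4, 1, 2, 5, 3, 6
d = rank(u) − rank(v): 0, 0, 0, 1, 0, -1; Σd² = 2
ρ = 1 − 6Σd² / [n(n²−1)] = 1 − 6×2 / (6×35) = 1 − 12/210 ≈ 0.9429

0.9429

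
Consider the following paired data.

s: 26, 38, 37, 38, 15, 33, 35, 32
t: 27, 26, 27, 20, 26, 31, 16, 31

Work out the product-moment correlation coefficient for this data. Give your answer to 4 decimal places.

n = 8, Σs = 254, Σt = 204, Σs² = 8496, Σt² = 5388, Σst = 6414
nΣst − ΣsΣt = 51312 − 51816 = -504
nΣs² − (Σs)² = 67968 − 64516 = 3452; nΣt² − (Σt)² = 43104 − 41616 = 1488
r = -504 / √(3452 × 1488) = -504 / 2266.4016 ≈ -0.2224

-0.2224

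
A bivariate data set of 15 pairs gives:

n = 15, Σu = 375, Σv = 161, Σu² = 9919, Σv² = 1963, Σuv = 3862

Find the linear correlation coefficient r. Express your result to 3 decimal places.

r = (nΣuv − ΣuΣv) / √[(nΣu² − (Σu)²)(nΣv² − (Σv)²)]
Numerator: 15×3862 − 375×161 = -2445
Denominator: √[(148785 − 140625)(29445 − 25921)] = √[8160 × 3524] = 5362.4472
r = -2445 / 5362.4472 ≈ -0.456

-0.456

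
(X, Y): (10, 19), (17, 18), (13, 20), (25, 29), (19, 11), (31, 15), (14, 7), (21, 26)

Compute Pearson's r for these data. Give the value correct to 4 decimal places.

n = 8, ΣX = 150, ΣY = 145, ΣX² = 3142, ΣY² = 2997, ΣXY = 2799
nΣXY − ΣXΣY = 22392 − 21750 = 642
nΣX² − (ΣX)² = 25136 − 22500 = 2636; nΣY² − (ΣY)² = 23976 − 21025 = 2951
r = 642 / √(2636 × 2951) = 642 / 2789.0565 ≈ 0.2302

0.2302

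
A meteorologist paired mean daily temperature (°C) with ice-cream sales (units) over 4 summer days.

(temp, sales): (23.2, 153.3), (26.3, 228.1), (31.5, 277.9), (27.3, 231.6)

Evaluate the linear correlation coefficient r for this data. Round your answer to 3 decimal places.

n = 4, Σx = 108.3, Σy = 890.9, Σx² = 2967.47, Σy² = 206397.47, Σxy = 24632.12
nΣxy − ΣxΣy = 98528.48 − 96484.47 = 2044.01
nΣx² − (Σx)² = 11869.88 − 11728.89 = 140.99; nΣy² − (Σy)² = 825589.88 − 793702.81 = 31887.07
r = 2044.01 / √(140.99 × 31887.07) = 2044.01 / 2120.3203 ≈ 0.964

0.964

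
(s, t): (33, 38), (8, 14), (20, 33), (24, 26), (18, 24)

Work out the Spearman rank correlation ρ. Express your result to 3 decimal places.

0.900

Rank s: 5, 1, 3, 4, 2
Rank t: 5, 1, 4, 3, 2
d = rank(s) − rank(t): 0, 0, -1, 1, 0; Σd² = 2
ρ = 1 − 6Σd² / [n(n²−1)] = 1 − 6×2 / (5×24) = 1 − 12/120 ≈ 0.900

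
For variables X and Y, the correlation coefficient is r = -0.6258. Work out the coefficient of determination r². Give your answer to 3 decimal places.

0.392

r² = (-0.6258)² = 0.392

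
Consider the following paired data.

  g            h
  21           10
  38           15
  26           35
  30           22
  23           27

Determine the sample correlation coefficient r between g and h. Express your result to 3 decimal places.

-0.141

n = 5, Σg = 138, Σh = 109, Σg² = 3990, Σh² = 2763, Σgh = 2971
nΣgh − ΣgΣh = 14855 − 15042 = -187
nΣg² − (Σg)² = 19950 − 19044 = 906; nΣh² − (Σh)² = 13815 − 11881 = 1934
r = -187 / √(906 × 1934) = -187 / 1323.7084 ≈ -0.141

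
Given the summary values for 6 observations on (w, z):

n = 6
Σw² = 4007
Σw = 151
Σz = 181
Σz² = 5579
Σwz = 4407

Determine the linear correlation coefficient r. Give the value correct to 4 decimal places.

-0.9451

r = (nΣwz − ΣwΣz) / √[(nΣw² − (Σw)²)(nΣz² − (Σz)²)]
Numerator: 6×4407 − 151×181 = -889
Denominator: √[(24042 − 22801)(33474 − 32761)] = √[1241 × 713] = 940.6556
r = -889 / 940.6556 ≈ -0.9451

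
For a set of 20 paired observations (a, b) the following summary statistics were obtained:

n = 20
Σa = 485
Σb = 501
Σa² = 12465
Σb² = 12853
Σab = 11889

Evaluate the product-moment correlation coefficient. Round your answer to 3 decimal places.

r = (nΣab − ΣaΣb) / √[(nΣa² − (Σa)²)(nΣb² − (Σb)²)]
Numerator: 20×11889 − 485×501 = -5205
Denominator: √[(249300 − 235225)(257060 − 251001)] = √[14075 × 6059] = 9234.7401
r = -5205 / 9234.7401 ≈ -0.564

-0.564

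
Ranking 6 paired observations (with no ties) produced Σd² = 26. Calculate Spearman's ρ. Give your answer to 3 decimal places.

0.257

ρ = 1 − 6Σd² / [n(n²−1)] = 1 − 6×26 / (6×35)
  = 1 − 156/210 = 1 − 0.7429 ≈ 0.257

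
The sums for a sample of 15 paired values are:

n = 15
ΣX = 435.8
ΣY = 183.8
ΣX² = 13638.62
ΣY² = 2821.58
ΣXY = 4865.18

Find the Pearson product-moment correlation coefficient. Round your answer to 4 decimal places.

-0.6365

r = (nΣXY − ΣXΣY) / √[(nΣX² − (ΣX)²)(nΣY² − (ΣY)²)]
Numerator: 15×4865.18 − 435.8×183.8 = -7122.34
Denominator: √[(204579.3 − 189921.64)(42323.7 − 33782.44)] = √[14657.66 × 8541.26] = 11189.0520
r = -7122.34 / 11189.0520 ≈ -0.6365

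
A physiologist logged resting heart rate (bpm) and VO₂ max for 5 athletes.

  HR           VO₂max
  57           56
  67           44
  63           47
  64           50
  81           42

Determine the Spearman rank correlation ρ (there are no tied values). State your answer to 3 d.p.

-0.900

Rank HR: 1, 4, 2, 3, 5
Rank VO₂max: 5, 2, 3, 4, 1
d = rank(HR) − rank(VO₂max): -4, 2, -1, -1, 4; Σd² = 38
ρ = 1 − 6Σd² / [n(n²−1)] = 1 − 6×38 / (5×24) = 1 − 228/120 ≈ -0.900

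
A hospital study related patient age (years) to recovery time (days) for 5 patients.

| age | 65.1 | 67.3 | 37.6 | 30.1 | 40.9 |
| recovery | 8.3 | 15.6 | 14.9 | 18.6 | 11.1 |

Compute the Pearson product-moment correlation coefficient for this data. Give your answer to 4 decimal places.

n = 5, Σx = 241, Σy = 68.5, Σx² = 12759.88, Σy² = 1003.43, Σxy = 3164.3
nΣxy − ΣxΣy = 15821.5 − 16508.5 = -687
nΣx² − (Σx)² = 63799.4 − 58081 = 5718.4; nΣy² − (Σy)² = 5017.15 − 4692.25 = 324.9
r = -687 / √(5718.4 × 324.9) = -687 / 1363.0510 ≈ -0.5040

-0.5040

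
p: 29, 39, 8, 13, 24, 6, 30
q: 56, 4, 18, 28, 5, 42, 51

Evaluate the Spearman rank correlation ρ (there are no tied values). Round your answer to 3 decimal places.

Rank p: 5, 7, 2, 3, 4, 1, 6
Rank q: 7, 1, 3, 4, 2, 5, 6
d = rank(p) − rank(q): -2, 6, -1, -1, 2, -4, 0; Σd² = 62
ρ = 1 − 6Σd² / [n(n²−1)] = 1 − 6×62 / (7×48) = 1 − 372/336 ≈ -0.107

-0.107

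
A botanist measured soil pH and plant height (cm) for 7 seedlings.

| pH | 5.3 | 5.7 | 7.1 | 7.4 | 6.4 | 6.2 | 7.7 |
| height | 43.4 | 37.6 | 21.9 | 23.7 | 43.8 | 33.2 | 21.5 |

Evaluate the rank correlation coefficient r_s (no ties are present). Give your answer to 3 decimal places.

-0.750

Rank pH: 1, 2, 5, 6, 4, 3, 7
Rank height: 6, 5, 2, 3, 7, 4, 1
d = rank(pH) − rank(height): -5, -3, 3, 3, -3, -1, 6; Σd² = 98
ρ = 1 − 6Σd² / [n(n²−1)] = 1 − 6×98 / (7×48) = 1 − 588/336 ≈ -0.750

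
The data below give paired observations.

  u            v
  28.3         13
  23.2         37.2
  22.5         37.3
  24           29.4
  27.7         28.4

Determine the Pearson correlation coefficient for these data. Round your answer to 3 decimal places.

n = 5, Σu = 125.7, Σv = 145.3, Σu² = 3188.67, Σv² = 4615.05, Σuv = 3562.47
nΣuv − ΣuΣv = 17812.35 − 18264.21 = -451.86
nΣu² − (Σu)² = 15943.35 − 15800.49 = 142.86; nΣv² − (Σv)² = 23075.25 − 21112.09 = 1963.16
r = -451.86 / √(142.86 × 1963.16) = -451.86 / 529.5819 ≈ -0.853

-0.853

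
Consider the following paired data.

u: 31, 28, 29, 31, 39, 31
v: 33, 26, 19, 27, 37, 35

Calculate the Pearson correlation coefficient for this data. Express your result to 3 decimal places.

0.698

n = 6, Σu = 189, Σv = 177, Σu² = 6029, Σv² = 5449, Σuv = 5667
nΣuv − ΣuΣv = 34002 − 33453 = 549
nΣu² − (Σu)² = 36174 − 35721 = 453; nΣv² − (Σv)² = 32694 − 31329 = 1365
r = 549 / √(453 × 1365) = 549 / 786.3492 ≈ 0.698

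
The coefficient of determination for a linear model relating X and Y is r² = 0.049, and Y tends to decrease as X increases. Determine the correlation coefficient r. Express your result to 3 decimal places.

-0.221

|r| = √0.049 = 0.221
The association is negative, so r = −0.221.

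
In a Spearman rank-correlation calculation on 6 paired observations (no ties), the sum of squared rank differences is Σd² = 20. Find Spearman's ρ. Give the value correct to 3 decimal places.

ρ = 1 − 6Σd² / [n(n²−1)] = 1 − 6×20 / (6×35)
  = 1 − 120/210 = 1 − 0.5714 ≈ 0.429

0.429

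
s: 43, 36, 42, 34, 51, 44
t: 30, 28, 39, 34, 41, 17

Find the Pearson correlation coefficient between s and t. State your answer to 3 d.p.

0.212

n = 6, Σs = 250, Σt = 189, Σs² = 10602, Σt² = 6331, Σst = 7931
nΣst − ΣsΣt = 47586 − 47250 = 336
nΣs² − (Σs)² = 63612 − 62500 = 1112; nΣt² − (Σt)² = 37986 − 35721 = 2265
r = 336 / √(1112 × 2265) = 336 / 1587.0350 ≈ 0.212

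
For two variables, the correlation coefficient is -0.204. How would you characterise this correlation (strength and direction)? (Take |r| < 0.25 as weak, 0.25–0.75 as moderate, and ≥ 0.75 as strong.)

r = -0.204 < 0 so the relationship is negative.
|r| = 0.204, which falls in the weak range.

weak negative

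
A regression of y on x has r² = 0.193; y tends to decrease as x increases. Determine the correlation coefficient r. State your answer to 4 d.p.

-0.4393

|r| = √0.193 = 0.4393
The association is negative, so r = −0.4393.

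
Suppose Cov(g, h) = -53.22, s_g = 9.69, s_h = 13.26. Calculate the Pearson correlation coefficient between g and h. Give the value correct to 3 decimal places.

-0.414

r = Cov(g,h) / (s_g · s_h) = -53.22 / (9.69 × 13.26)
  = -53.22 / 128.4894 ≈ -0.414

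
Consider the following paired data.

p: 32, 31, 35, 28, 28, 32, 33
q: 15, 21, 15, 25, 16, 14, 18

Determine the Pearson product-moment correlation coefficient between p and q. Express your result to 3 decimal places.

n = 7, Σp = 219, Σq = 124, Σp² = 6891, Σq² = 2292, Σpq = 3846
nΣpq − ΣpΣq = 26922 − 27156 = -234
nΣp² − (Σp)² = 48237 − 47961 = 276; nΣq² − (Σq)² = 16044 − 15376 = 668
r = -234 / √(276 × 668) = -234 / 429.3809 ≈ -0.545

-0.545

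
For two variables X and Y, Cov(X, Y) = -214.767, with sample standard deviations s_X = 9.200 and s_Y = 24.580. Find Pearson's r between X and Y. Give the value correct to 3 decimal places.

-0.950

r = Cov(X,Y) / (s_X · s_Y) = -214.767 / (9.200 × 24.580)
  = -214.767 / 226.1360 ≈ -0.950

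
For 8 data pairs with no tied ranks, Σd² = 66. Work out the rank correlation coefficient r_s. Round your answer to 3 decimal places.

0.214

ρ = 1 − 6Σd² / [n(n²−1)] = 1 − 6×66 / (8×63)
  = 1 − 396/504 = 1 − 0.7857 ≈ 0.214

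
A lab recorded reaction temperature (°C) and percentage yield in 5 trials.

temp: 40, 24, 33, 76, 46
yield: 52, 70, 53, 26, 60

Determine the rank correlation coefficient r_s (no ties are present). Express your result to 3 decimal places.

-0.700

Rank temp: 3, 1, 2, 5, 4
Rank yield: 2, 5, 3, 1, 4
d = rank(temp) − rank(yield): 1, -4, -1, 4, 0; Σd² = 34
ρ = 1 − 6Σd² / [n(n²−1)] = 1 − 6×34 / (5×24) = 1 − 204/120 ≈ -0.700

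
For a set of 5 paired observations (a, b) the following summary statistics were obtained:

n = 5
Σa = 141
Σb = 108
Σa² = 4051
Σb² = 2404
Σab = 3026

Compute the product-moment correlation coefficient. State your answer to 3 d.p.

r = (nΣab − ΣaΣb) / √[(nΣa² − (Σa)²)(nΣb² − (Σb)²)]
Numerator: 5×3026 − 141×108 = -98
Denominator: √[(20255 − 19881)(12020 − 11664)] = √[374 × 356] = 364.8890
r = -98 / 364.8890 ≈ -0.269

-0.269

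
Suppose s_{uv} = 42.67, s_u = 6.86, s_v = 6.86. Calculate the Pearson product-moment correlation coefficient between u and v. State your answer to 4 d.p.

r = Cov(u,v) / (s_u · s_v) = 42.67 / (6.86 × 6.86)
  = 42.67 / 47.0596 ≈ 0.9067

0.9067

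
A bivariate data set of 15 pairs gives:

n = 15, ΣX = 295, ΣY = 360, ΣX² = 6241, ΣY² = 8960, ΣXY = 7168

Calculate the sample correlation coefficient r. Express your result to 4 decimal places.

0.2347

r = (nΣXY − ΣXΣY) / √[(nΣX² − (ΣX)²)(nΣY² − (ΣY)²)]
Numerator: 15×7168 − 295×360 = 1320
Denominator: √[(93615 − 87025)(134400 − 129600)] = √[6590 × 4800] = 5624.2333
r = 1320 / 5624.2333 ≈ 0.2347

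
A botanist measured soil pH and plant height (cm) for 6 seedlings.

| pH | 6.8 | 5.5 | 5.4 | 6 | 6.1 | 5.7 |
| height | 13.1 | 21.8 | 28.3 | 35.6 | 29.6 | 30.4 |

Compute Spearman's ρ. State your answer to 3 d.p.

Rank pH: 6, 2, 1, 4, 5, 3
Rank height: 1, 2, 3, 6, 4, 5
d = rank(pH) − rank(height): 5, 0, -2, -2, 1, -2; Σd² = 38
ρ = 1 − 6Σd² / [n(n²−1)] = 1 − 6×38 / (6×35) = 1 − 228/210 ≈ -0.086

-0.086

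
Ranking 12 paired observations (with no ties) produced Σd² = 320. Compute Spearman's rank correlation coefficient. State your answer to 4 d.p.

-0.1189

ρ = 1 − 6Σd² / [n(n²−1)] = 1 − 6×320 / (12×143)
  = 1 − 1920/1716 = 1 − 1.11888 ≈ -0.1189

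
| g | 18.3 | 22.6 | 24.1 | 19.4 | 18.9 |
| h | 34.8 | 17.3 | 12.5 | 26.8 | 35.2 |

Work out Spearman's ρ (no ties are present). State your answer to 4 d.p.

-0.9000

Rank g: 1, 4, 5, 3, 2
Rank h: 4, 2, 1, 3, 5
d = rank(g) − rank(h): -3, 2, 4, 0, -3; Σd² = 38
ρ = 1 − 6Σd² / [n(n²−1)] = 1 − 6×38 / (5×24) = 1 − 228/120 ≈ -0.9000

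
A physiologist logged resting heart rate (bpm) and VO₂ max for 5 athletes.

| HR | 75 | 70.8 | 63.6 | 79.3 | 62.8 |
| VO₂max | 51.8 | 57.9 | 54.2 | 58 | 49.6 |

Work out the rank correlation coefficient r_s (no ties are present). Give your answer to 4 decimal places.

Rank HR: 4, 3, 2, 5, 1
Rank VO₂max: 2, 4, 3, 5, 1
d = rank(HR) − rank(VO₂max): 2, -1, -1, 0, 0; Σd² = 6
ρ = 1 − 6Σd² / [n(n²−1)] = 1 − 6×6 / (5×24) = 1 − 36/120 ≈ 0.7000

0.7000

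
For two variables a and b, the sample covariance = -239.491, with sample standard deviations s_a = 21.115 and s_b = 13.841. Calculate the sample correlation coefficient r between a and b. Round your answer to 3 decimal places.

r = Cov(a,b) / (s_a · s_b) = -239.491 / (21.115 × 13.841)
  = -239.491 / 292.2527 ≈ -0.819

-0.819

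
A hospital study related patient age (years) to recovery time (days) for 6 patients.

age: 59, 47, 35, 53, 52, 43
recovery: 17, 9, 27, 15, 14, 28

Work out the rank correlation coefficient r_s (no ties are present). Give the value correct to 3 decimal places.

-0.371

Rank age: 6, 3, 1, 5, 4, 2
Rank recovery: 4, 1, 5, 3, 2, 6
d = rank(age) − rank(recovery): 2, 2, -4, 2, 2, -4; Σd² = 48
ρ = 1 − 6Σd² / [n(n²−1)] = 1 − 6×48 / (6×35) = 1 − 288/210 ≈ -0.371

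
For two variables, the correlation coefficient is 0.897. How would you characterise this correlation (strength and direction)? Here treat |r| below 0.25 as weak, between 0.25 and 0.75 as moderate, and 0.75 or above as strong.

r = 0.897 > 0 so the relationship is positive.
|r| = 0.897, which falls in the strong range.

strong positive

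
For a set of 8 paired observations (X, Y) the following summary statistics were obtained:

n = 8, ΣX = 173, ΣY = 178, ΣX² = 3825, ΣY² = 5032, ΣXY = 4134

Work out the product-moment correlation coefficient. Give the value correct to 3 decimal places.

r = (nΣXY − ΣXΣY) / √[(nΣX² − (ΣX)²)(nΣY² − (ΣY)²)]
Numerator: 8×4134 − 173×178 = 2278
Denominator: √[(30600 − 29929)(40256 − 31684)] = √[671 × 8572] = 2398.2936
r = 2278 / 2398.2936 ≈ 0.950

0.950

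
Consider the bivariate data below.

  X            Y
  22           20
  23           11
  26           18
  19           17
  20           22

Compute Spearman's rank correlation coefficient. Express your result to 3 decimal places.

Rank X: 3, 4, 5, 1, 2
Rank Y: 4, 1, 3, 2, 5
d = rank(X) − rank(Y): -1, 3, 2, -1, -3; Σd² = 24
ρ = 1 − 6Σd² / [n(n²−1)] = 1 − 6×24 / (5×24) = 1 − 144/120 ≈ -0.200

-0.200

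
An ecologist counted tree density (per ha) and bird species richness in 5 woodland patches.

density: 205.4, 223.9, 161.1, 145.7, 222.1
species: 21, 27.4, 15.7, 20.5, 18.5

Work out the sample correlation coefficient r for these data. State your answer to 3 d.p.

0.505

n = 5, Σx = 958.2, Σy = 103.1, Σx² = 188830.48, Σy² = 2200.75, Σxy = 20073.23
nΣxy − ΣxΣy = 100366.15 − 98790.42 = 1575.73
nΣx² − (Σx)² = 944152.4 − 918147.24 = 26005.16; nΣy² − (Σy)² = 11003.75 − 10629.61 = 374.14
r = 1575.73 / √(26005.16 × 374.14) = 1575.73 / 3119.2260 ≈ 0.505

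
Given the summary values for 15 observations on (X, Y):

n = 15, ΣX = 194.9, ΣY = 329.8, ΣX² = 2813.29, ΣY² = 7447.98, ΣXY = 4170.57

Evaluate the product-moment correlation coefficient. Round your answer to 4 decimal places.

r = (nΣXY − ΣXΣY) / √[(nΣX² − (ΣX)²)(nΣY² − (ΣY)²)]
Numerator: 15×4170.57 − 194.9×329.8 = -1719.47
Denominator: √[(42199.35 − 37986.01)(111719.7 − 108768.04)] = √[4213.34 × 2951.66] = 3526.5205
r = -1719.47 / 3526.5205 ≈ -0.4876

-0.4876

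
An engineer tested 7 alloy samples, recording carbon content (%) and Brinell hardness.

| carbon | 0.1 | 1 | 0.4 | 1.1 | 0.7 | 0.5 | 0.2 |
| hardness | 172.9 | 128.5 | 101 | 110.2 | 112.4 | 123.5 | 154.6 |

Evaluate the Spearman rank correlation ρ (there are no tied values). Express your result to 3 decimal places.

-0.536

Rank carbon: 1, 6, 3, 7, 5, 4, 2
Rank hardness: 7, 5, 1, 2, 3, 4, 6
d = rank(carbon) − rank(hardness): -6, 1, 2, 5, 2, 0, -4; Σd² = 86
ρ = 1 − 6Σd² / [n(n²−1)] = 1 − 6×86 / (7×48) = 1 − 516/336 ≈ -0.536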